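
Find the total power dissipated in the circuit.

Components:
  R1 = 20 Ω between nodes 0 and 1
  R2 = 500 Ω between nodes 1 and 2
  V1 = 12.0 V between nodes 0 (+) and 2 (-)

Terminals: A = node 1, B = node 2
Nodal analysis, taking node 2 as the 0 V reference.
Source V1 fixes V_0 = 12 V.
KCL at each unknown node (sum of currents leaving = 0; resistances in Ω):
  Node 1: (V_1 - 12)/20 + (V_1 - 0)/500 = 0
Collecting terms: 0.052 × V_1 = 0.6  =>  V_1 = 11.54 V
Power in each resistor, P = (ΔV)²/R:
  P_R1 = (12 - 11.54)²/20 = 0.01065 W
  P_R2 = (11.54 - 0)²/500 = 0.2663 W
P_total = P_R1 + P_R2 = 0.2769 W

Final answer: 0.2769 W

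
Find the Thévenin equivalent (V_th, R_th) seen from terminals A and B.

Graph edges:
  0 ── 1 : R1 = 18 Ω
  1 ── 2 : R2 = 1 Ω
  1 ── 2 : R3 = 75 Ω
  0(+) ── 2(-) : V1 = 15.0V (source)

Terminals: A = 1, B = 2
Step 1 — V_th is the open-circuit voltage V_A - V_B (nothing connected across the terminals).
Nodal analysis, taking node 2 as the 0 V reference.
Source V1 fixes V_0 = 15 V.
KCL at each unknown node (sum of currents leaving = 0; resistances in Ω):
  Node 1: (V_1 - 15)/18 + (V_1 - 0)/1 + (V_1 - 0)/75 = 0
Collecting terms: 1.069 × V_1 = 0.8333  =>  V_1 = 0.7796 V
V_th = V_1 - V_2 = 0.7796 - 0 = 0.7796 V
Step 2 — R_th: zero the source — replace V1 by a short circuit (node 2 merges into node 0) — and find the resistance seen between A (node 1) and B (node 0).
Reduce the network between node 1 (A) and node 0 (B) by series/parallel combination:
  Rp1 = R1 ‖ R2 ‖ R3 (parallel, all between nodes 0 and 1) = 1/(1/18 + 1/1 + 1/75) = 0.9356 Ω
R_th = 0.9356 Ω

Final answer: V_th = 0.7796 V, R_th = 0.9356 Ω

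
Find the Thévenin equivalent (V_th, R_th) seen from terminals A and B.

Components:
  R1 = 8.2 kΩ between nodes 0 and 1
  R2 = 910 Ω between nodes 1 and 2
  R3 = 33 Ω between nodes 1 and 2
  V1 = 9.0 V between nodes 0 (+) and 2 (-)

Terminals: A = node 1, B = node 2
Step 1 — V_th is the open-circuit voltage V_A - V_B (nothing connected across the terminals).
Nodal analysis, taking node 2 as the 0 V reference.
Source V1 fixes V_0 = 9 V.
KCL at each unknown node (sum of currents leaving = 0; resistances in Ω):
  Node 1: (V_1 - 9)/8200 + (V_1 - 0)/910 + (V_1 - 0)/33 = 0
Collecting terms: 0.03152 × V_1 = 0.001098  =>  V_1 = 0.03482 V
V_th = V_1 - V_2 = 0.03482 - 0 = 0.03482 V
Step 2 — R_th: zero the source — replace V1 by a short circuit (node 2 merges into node 0) — and find the resistance seen between A (node 1) and B (node 0).
Reduce the network between node 1 (A) and node 0 (B) by series/parallel combination:
  Rp1 = R1 ‖ R2 ‖ R3 (parallel, all between nodes 0 and 1) = 1/(1/8200 + 1/910 + 1/33) = 31.72 Ω
R_th = 31.72 Ω

Final answer: V_th = 0.03482 V, R_th = 31.72 Ω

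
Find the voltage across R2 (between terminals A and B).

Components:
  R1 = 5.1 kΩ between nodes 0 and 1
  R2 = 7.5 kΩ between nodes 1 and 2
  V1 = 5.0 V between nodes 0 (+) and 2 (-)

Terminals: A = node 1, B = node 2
R1 and R2 are in series across V1 (node 0 → node 1 → node 2), and the output A–B is taken across R2, so this is a voltage divider.
Series current: I = V1/(R1 + R2) = 5/(5100 + 7500) = 5/12600 = 0.0003968 A
V_R2 = I × R2 = V1 × R2/(R1 + R2) = 5 × 7500/12600 = 2.976 V

Final answer: 2.976 V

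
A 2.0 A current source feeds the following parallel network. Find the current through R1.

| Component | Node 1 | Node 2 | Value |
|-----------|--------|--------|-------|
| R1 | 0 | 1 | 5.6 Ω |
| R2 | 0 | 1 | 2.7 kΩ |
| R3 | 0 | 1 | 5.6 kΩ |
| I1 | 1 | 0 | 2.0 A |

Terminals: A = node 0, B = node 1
All resistors sit directly between nodes 0 and 1, so they are in parallel and share one voltage V; the full source current 2 A splits among them.
1/R_par = 1/5.6 + 1/2700 + 1/5600 = 0.1791 S  =>  R_par = 5.583 Ω
V = I × R_par = 2 × 5.583 = 11.17 V
I_R1 = V/R1 = 11.17/5.6 = 1.994 A

Final answer: 1.994 A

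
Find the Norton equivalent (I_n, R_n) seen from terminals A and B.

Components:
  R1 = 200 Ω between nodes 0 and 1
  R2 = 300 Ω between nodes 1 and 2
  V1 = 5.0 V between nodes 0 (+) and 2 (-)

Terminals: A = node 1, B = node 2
Find the Thévenin equivalent first; then I_n = V_th/R_th and R_n = R_th.
Step 1 — V_th is the open-circuit voltage V_A - V_B (nothing connected across the terminals).
Nodal analysis, taking node 2 as the 0 V reference.
Source V1 fixes V_0 = 5 V.
KCL at each unknown node (sum of currents leaving = 0; resistances in Ω):
  Node 1: (V_1 - 5)/200 + (V_1 - 0)/300 = 0
Collecting terms: 0.008333 × V_1 = 0.025  =>  V_1 = 3 V
V_th = V_1 - V_2 = 3 - 0 = 3 V
Step 2 — R_th: zero the source — replace V1 by a short circuit (node 2 merges into node 0) — and find the resistance seen between A (node 1) and B (node 0).
Reduce the network between node 1 (A) and node 0 (B) by series/parallel combination:
  Rp1 = R1 ‖ R2 (parallel, both between nodes 0 and 1) = 1/(1/200 + 1/300) = 120 Ω
R_th = 120 Ω
I_n = V_th/R_th = 3/120 = 0.025 A, and R_n = R_th = 120 Ω

Final answer: I_n = 0.025 A, R_n = 120 Ω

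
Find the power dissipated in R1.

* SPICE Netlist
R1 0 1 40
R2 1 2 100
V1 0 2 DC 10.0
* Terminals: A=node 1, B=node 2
Nodal analysis, taking node 2 as the 0 V reference.
Source V1 fixes V_0 = 10 V.
KCL at each unknown node (sum of currents leaving = 0; resistances in Ω):
  Node 1: (V_1 - 10)/40 + (V_1 - 0)/100 = 0
Collecting terms: 0.035 × V_1 = 0.25  =>  V_1 = 7.143 V
I_R1 = (V_0 - V_1)/R1 = (10 - 7.143)/40 = 0.07143 A
P_R1 = I_R1² × R1 = (0.07143)² × 40 = 0.2041 W

Final answer: 0.2041 W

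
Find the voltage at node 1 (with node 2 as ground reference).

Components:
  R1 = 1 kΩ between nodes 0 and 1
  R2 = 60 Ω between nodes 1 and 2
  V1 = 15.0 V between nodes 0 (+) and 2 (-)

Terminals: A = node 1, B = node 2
Nodal analysis, taking node 2 as the 0 V reference.
Source V1 fixes V_0 = 15 V.
KCL at each unknown node (sum of currents leaving = 0; resistances in Ω):
  Node 1: (V_1 - 15)/1000 + (V_1 - 0)/60 = 0
Collecting terms: 0.01767 × V_1 = 0.015  =>  V_1 = 0.8491 V
The requested potential is V_1 = 0.8491 V.

Final answer: V_1 = 0.8491 V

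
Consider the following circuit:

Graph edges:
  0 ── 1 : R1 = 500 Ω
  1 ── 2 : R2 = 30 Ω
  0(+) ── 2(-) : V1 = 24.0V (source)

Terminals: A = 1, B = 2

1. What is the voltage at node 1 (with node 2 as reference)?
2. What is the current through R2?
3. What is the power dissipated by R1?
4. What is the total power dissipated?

Nodal analysis, taking node 2 as the 0 V reference.
Source V1 fixes V_0 = 24 V.
KCL at each unknown node (sum of currents leaving = 0; resistances in Ω):
  Node 1: (V_1 - 24)/500 + (V_1 - 0)/30 = 0
Collecting terms: 0.03533 × V_1 = 0.048  =>  V_1 = 1.358 V
Part 1:
  Read off the nodal solution: V_1 = 1.358 V
Part 2:
  I_R2 = (V_1 - V_2)/R2 = (1.358 - 0)/30 = 0.04528 A
  Magnitude: I_R2 = 0.04528 A
Part 3:
  I_R1 = (V_0 - V_1)/R1 = (24 - 1.358)/500 = 0.04528 A
  P_R1 = I_R1² × R1 = (0.04528)² × 500 = 1.025 W
Part 4:
  Power in each resistor, P = (ΔV)²/R:
    P_R1 = (24 - 1.358)²/500 = 1.025 W
    P_R2 = (1.358 - 0)²/30 = 0.06152 W
  P_total = P_R1 + P_R2 = 1.087 W

Final answers:
1. V_1 = 1.358 V
2. I_R2 = 0.04528 A
3. P_R1 = 1.025 W
4. P_total = 1.087 W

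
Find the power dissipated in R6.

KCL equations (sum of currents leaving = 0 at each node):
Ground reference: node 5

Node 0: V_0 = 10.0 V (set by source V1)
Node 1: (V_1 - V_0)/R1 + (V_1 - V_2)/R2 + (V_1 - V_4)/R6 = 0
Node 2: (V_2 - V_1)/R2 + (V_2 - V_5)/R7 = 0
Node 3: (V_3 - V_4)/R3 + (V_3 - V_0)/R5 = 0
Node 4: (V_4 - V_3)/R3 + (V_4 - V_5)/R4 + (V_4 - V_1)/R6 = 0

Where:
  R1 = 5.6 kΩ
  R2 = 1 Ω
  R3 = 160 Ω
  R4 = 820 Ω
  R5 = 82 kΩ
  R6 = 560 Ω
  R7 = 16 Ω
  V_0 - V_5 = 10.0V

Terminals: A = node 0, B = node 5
Nodal analysis, taking node 5 as the 0 V reference.
Source V1 fixes V_0 = 10 V.
KCL at each unknown node (sum of currents leaving = 0; resistances in Ω):
  Node 1: (V_1 - 10)/5600 + (V_1 - V_2)/1 + (V_1 - V_4)/560 = 0
  Node 2: (V_2 - V_1)/1 + (V_2 - 0)/16 = 0
  Node 3: (V_3 - V_4)/160 + (V_3 - 10)/82000 = 0
  Node 4: (V_4 - V_3)/160 + (V_4 - 0)/820 + (V_4 - V_1)/560 = 0
Collecting terms (coefficients in siemens):
  1.002·V_1 - 1·V_2 - 0.001786·V_4 = 0.001786
  1.062·V_2 - 1·V_1 = 0
  0.006262·V_3 - 0.00625·V_4 = 0.000122
  0.009255·V_4 - 0.001786·V_1 - 0.00625·V_3 = 0
Solving these 4 simultaneous equations (Gaussian elimination) gives:
  V_1 = 0.0311 V, V_2 = 0.02927 V, V_3 = 0.0781 V, V_4 = 0.05874 V
I_R6 = (V_1 - V_4)/R6 = (0.0311 - 0.05874)/560 = -0.00004936 A
P_R6 = I_R6² × R6 = (-0.00004936)² × 560 = 0.000001364 W

Final answer: 1.364e-06 W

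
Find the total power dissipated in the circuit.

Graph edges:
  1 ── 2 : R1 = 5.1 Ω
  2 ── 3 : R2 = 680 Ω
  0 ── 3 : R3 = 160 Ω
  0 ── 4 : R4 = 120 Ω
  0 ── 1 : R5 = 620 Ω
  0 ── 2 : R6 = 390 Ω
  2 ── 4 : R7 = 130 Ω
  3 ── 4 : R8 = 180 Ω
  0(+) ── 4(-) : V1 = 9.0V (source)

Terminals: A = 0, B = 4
Nodal analysis, taking node 4 as the 0 V reference.
Source V1 fixes V_0 = 9 V.
KCL at each unknown node (sum of currents leaving = 0; resistances in Ω):
  Node 1: (V_1 - V_2)/5.1 + (V_1 - 9)/620 = 0
  Node 2: (V_2 - V_1)/5.1 + (V_2 - V_3)/680 + (V_2 - 9)/390 + (V_2 - 0)/130 = 0
  Node 3: (V_3 - V_2)/680 + (V_3 - 9)/160 + (V_3 - 0)/180 = 0
Collecting terms (coefficients in siemens):
  0.1977·V_1 - 0.1961·V_2 = 0.01452
  0.2078·V_2 - 0.1961·V_1 - 0.001471·V_3 = 0.02308
  0.01328·V_3 - 0.001471·V_2 = 0.05625
Solving these 3 simultaneous equations (Gaussian elimination) gives:
  V_1 = 3.366 V, V_2 = 3.32 V, V_3 = 4.605 V
Power in each resistor, P = (ΔV)²/R:
  P_R1 = (3.366 - 3.32)²/5.1 = 0.0004211 W
  P_R2 = (3.32 - 4.605)²/680 = 0.002427 W
  P_R3 = (9 - 4.605)²/160 = 0.1207 W
  P_R4 = (9 - 0)²/120 = 0.675 W
  P_R5 = (9 - 3.366)²/620 = 0.05119 W
  P_R6 = (9 - 3.32)²/390 = 0.08272 W
  P_R7 = (3.32 - 0)²/130 = 0.08479 W
  P_R8 = (4.605 - 0)²/180 = 0.1178 W
P_total = P_R1 + P_R2 + P_R3 + P_R4 + P_R5 + P_R6 + P_R7 + P_R8 = 1.135 W

Final answer: 1.135 W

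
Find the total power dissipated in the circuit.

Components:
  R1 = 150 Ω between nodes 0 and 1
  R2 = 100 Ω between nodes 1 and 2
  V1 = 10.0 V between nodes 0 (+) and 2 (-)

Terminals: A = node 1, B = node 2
Nodal analysis, taking node 2 as the 0 V reference.
Source V1 fixes V_0 = 10 V.
KCL at each unknown node (sum of currents leaving = 0; resistances in Ω):
  Node 1: (V_1 - 10)/150 + (V_1 - 0)/100 = 0
Collecting terms: 0.01667 × V_1 = 0.06667  =>  V_1 = 4 V
Power in each resistor, P = (ΔV)²/R:
  P_R1 = (10 - 4)²/150 = 0.24 W
  P_R2 = (4 - 0)²/100 = 0.16 W
P_total = P_R1 + P_R2 = 0.4 W

Final answer: 0.4 W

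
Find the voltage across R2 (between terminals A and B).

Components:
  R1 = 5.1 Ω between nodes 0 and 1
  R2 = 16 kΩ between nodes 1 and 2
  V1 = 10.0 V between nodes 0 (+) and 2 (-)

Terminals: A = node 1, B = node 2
R1 and R2 are in series across V1 (node 0 → node 1 → node 2), and the output A–B is taken across R2, so this is a voltage divider.
Series current: I = V1/(R1 + R2) = 10/(5.1 + 16000) = 10/16010 = 0.0006248 A
V_R2 = I × R2 = V1 × R2/(R1 + R2) = 10 × 16000/16010 = 9.997 V

Final answer: 9.997 V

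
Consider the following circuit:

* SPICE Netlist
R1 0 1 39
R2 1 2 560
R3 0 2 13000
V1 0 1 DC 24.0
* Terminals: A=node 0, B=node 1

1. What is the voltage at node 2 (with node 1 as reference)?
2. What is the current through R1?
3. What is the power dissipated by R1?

Nodal analysis, taking node 1 as the 0 V reference.
Source V1 fixes V_0 = 24 V.
KCL at each unknown node (sum of currents leaving = 0; resistances in Ω):
  Node 2: (V_2 - 0)/560 + (V_2 - 24)/13000 = 0
Collecting terms: 0.001863 × V_2 = 0.001846  =>  V_2 = 0.9912 V
Part 1:
  Read off the nodal solution: V_2 = 0.9912 V
Part 2:
  I_R1 = (V_0 - V_1)/R1 = (24 - 0)/39 = 0.6154 A
  Magnitude: I_R1 = 0.6154 A
Part 3:
  I_R1 = (V_0 - V_1)/R1 = (24 - 0)/39 = 0.6154 A
  P_R1 = I_R1² × R1 = (0.6154)² × 39 = 14.77 W

Final answers:
1. V_2 = 0.9912 V
2. I_R1 = 0.6154 A
3. P_R1 = 14.77 W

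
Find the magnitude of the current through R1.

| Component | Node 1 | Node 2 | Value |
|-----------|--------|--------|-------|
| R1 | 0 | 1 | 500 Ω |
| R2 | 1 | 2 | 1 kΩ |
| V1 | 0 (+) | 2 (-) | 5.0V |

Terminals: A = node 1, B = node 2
Nodal analysis, taking node 2 as the 0 V reference.
Source V1 fixes V_0 = 5 V.
KCL at each unknown node (sum of currents leaving = 0; resistances in Ω):
  Node 1: (V_1 - 5)/500 + (V_1 - 0)/1000 = 0
Collecting terms: 0.003 × V_1 = 0.01  =>  V_1 = 3.333 V
I_R1 = (V_0 - V_1)/R1 = (5 - 3.333)/500 = 0.003333 A
|I_R1| = 0.003333 A

Final answer: |I_R1| = 0.003333 A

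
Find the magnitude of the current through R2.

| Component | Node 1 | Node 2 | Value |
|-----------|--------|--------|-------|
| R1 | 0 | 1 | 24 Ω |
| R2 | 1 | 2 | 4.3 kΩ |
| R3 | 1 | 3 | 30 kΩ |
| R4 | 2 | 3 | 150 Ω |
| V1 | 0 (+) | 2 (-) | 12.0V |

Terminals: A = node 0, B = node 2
Nodal analysis, taking node 2 as the 0 V reference.
Source V1 fixes V_0 = 12 V.
KCL at each unknown node (sum of currents leaving = 0; resistances in Ω):
  Node 1: (V_1 - 12)/24 + (V_1 - 0)/4300 + (V_1 - V_3)/30000 = 0
  Node 3: (V_3 - V_1)/30000 + (V_3 - 0)/150 = 0
Collecting terms (coefficients in siemens):
  0.04193·V_1 - 0.00003333·V_3 = 0.5
  0.0067·V_3 - 0.00003333·V_1 = 0
Determinant D = (0.04193)(0.0067) - (-0.00003333)(-0.00003333) = 0.0002809
V_1 = [(0.5)(0.0067) - (-0.00003333)(0)]/D = 11.92 V
V_3 = [(0.04193)(0) - (0.5)(-0.00003333)]/D = 0.05932 V
I_R2 = (V_1 - V_2)/R2 = (11.92 - 0)/4300 = 0.002773 A
|I_R2| = 0.002773 A

Final answer: |I_R2| = 0.002773 A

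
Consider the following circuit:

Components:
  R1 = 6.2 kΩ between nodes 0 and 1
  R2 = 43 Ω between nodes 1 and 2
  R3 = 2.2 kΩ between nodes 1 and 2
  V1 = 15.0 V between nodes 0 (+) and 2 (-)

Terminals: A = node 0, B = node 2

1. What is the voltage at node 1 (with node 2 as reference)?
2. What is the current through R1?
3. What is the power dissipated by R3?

Nodal analysis, taking node 2 as the 0 V reference.
Source V1 fixes V_0 = 15 V.
KCL at each unknown node (sum of currents leaving = 0; resistances in Ω):
  Node 1: (V_1 - 15)/6200 + (V_1 - 0)/43 + (V_1 - 0)/2200 = 0
Collecting terms: 0.02387 × V_1 = 0.002419  =>  V_1 = 0.1013 V
Part 1:
  Read off the nodal solution: V_1 = 0.1013 V
Part 2:
  I_R1 = (V_0 - V_1)/R1 = (15 - 0.1013)/6200 = 0.002403 A
  Magnitude: I_R1 = 0.002403 A
Part 3:
  I_R3 = (V_1 - V_2)/R3 = (0.1013 - 0)/2200 = 0.00004607 A
  P_R3 = I_R3² × R3 = (0.00004607)² × 2200 = 0.000004669 W

Final answers:
1. V_1 = 0.1013 V
2. I_R1 = 0.002403 A
3. P_R3 = 4.669e-06 W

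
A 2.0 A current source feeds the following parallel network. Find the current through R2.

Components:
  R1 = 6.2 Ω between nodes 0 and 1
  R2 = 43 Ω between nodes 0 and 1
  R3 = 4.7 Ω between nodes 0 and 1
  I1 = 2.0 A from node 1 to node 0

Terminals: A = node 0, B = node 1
All resistors sit directly between nodes 0 and 1, so they are in parallel and share one voltage V; the full source current 2 A splits among them.
1/R_par = 1/6.2 + 1/43 + 1/4.7 = 0.3973 S  =>  R_par = 2.517 Ω
V = I × R_par = 2 × 2.517 = 5.034 V
I_R2 = V/R2 = 5.034/43 = 0.1171 A

Final answer: 0.1171 A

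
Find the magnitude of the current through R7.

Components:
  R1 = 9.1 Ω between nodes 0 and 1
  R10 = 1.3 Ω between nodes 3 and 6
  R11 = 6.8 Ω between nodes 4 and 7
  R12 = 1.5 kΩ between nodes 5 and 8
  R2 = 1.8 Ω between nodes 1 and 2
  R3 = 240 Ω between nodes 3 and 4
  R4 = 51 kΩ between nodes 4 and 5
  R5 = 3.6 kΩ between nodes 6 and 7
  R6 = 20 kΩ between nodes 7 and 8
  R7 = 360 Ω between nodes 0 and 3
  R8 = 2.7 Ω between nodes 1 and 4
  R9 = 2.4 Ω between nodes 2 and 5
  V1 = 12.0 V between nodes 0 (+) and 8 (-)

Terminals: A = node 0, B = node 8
Nodal analysis, taking node 8 as the 0 V reference.
Source V1 fixes V_0 = 12 V.
KCL at each unknown node (sum of currents leaving = 0; resistances in Ω):
  Node 1: (V_1 - 12)/9.1 + (V_1 - V_2)/1.8 + (V_1 - V_4)/2.7 = 0
  Node 2: (V_2 - V_1)/1.8 + (V_2 - V_5)/2.4 = 0
  Node 3: (V_3 - V_4)/240 + (V_3 - 12)/360 + (V_3 - V_6)/1.3 = 0
  Node 4: (V_4 - V_3)/240 + (V_4 - V_5)/51000 + (V_4 - V_1)/2.7 + (V_4 - V_7)/6.8 = 0
  Node 5: (V_5 - V_4)/51000 + (V_5 - V_2)/2.4 + (V_5 - 0)/1500 = 0
  Node 6: (V_6 - V_7)/3600 + (V_6 - V_3)/1.3 = 0
  Node 7: (V_7 - V_6)/3600 + (V_7 - 0)/20000 + (V_7 - V_4)/6.8 = 0
Collecting terms (coefficients in siemens):
  1.036·V_1 - 0.5556·V_2 - 0.3704·V_4 = 1.319
  0.9722·V_2 - 0.5556·V_1 - 0.4167·V_5 = 0
  0.7762·V_3 - 0.004167·V_4 - 0.7692·V_6 = 0.03333
  0.5216·V_4 - 0.3704·V_1 - 0.004167·V_3 - 0.00001961·V_5 - 0.1471·V_7 = 0
  0.4174·V_5 - 0.4167·V_2 - 0.00001961·V_4 = 0
  0.7695·V_6 - 0.7692·V_3 - 0.0002778·V_7 = 0
  0.1474·V_7 - 0.1471·V_4 - 0.0002778·V_6 = 0
Solving these 7 simultaneous equations (Gaussian elimination) gives:
  V_1 = 11.92 V, V_2 = 11.91 V, V_3 = 11.95 V, V_4 = 11.92 V
  V_5 = 11.89 V, V_6 = 11.95 V, V_7 = 11.92 V
I_R7 = (V_0 - V_3)/R7 = (12 - 11.95)/360 = 0.0001331 A
|I_R7| = 0.0001331 A

Final answer: |I_R7| = 0.0001331 A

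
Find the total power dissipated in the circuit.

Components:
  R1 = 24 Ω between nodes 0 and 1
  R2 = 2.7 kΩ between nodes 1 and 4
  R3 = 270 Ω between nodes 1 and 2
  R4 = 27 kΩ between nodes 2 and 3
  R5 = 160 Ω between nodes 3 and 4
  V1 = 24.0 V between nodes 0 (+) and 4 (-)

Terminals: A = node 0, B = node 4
Nodal analysis, taking node 4 as the 0 V reference.
Source V1 fixes V_0 = 24 V.
KCL at each unknown node (sum of currents leaving = 0; resistances in Ω):
  Node 1: (V_1 - 24)/24 + (V_1 - 0)/2700 + (V_1 - V_2)/270 = 0
  Node 2: (V_2 - V_1)/270 + (V_2 - V_3)/27000 = 0
  Node 3: (V_3 - V_2)/27000 + (V_3 - 0)/160 = 0
Collecting terms (coefficients in siemens):
  0.04574·V_1 - 0.003704·V_2 = 1
  0.003741·V_2 - 0.003704·V_1 - 0.00003704·V_3 = 0
  0.006287·V_3 - 0.00003704·V_2 = 0
Solving these 3 simultaneous equations (Gaussian elimination) gives:
  V_1 = 23.77 V, V_2 = 23.53 V, V_3 = 0.1386 V
Power in each resistor, P = (ΔV)²/R:
  P_R1 = (24 - 23.77)²/24 = 0.002244 W
  P_R2 = (23.77 - 0)²/2700 = 0.2092 W
  P_R3 = (23.77 - 23.53)²/270 = 0.0002027 W
  P_R4 = (23.53 - 0.1386)²/27000 = 0.02027 W
  P_R5 = (0.1386 - 0)²/160 = 0.0001201 W
P_total = P_R1 + P_R2 + P_R3 + P_R4 + P_R5 = 0.2321 W

Final answer: 0.2321 W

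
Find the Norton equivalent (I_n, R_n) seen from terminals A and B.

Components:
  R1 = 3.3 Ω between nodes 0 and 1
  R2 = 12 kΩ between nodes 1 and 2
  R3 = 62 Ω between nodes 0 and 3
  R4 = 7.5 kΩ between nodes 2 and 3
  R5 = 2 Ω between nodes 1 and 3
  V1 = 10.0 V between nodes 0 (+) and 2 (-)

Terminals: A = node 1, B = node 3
Find the Thévenin equivalent first; then I_n = V_th/R_th and R_n = R_th.
Step 1 — V_th is the open-circuit voltage V_A - V_B (nothing connected across the terminals).
Nodal analysis, taking node 2 as the 0 V reference.
Source V1 fixes V_0 = 10 V.
KCL at each unknown node (sum of currents leaving = 0; resistances in Ω):
  Node 1: (V_1 - 10)/3.3 + (V_1 - 0)/12000 + (V_1 - V_3)/2 = 0
  Node 3: (V_3 - 10)/62 + (V_3 - 0)/7500 + (V_3 - V_1)/2 = 0
Collecting terms (coefficients in siemens):
  0.8031·V_1 - 0.5·V_3 = 3.03
  0.5163·V_3 - 0.5·V_1 = 0.1613
Determinant D = (0.8031)(0.5163) - (-0.5)(-0.5) = 0.1646
V_1 = [(3.03)(0.5163) - (-0.5)(0.1613)]/D = 9.993 V
V_3 = [(0.8031)(0.1613) - (3.03)(-0.5)]/D = 9.991 V
V_th = V_1 - V_3 = 9.993 - 9.991 = 0.002373 V
Step 2 — R_th: zero the source — replace V1 by a short circuit (node 2 merges into node 0) — and find the resistance seen between A (node 1) and B (node 3).
Reduce the network between node 1 (A) and node 3 (B) by series/parallel combination:
  Rp1 = R1 ‖ R2 (parallel, both between nodes 0 and 1) = 1/(1/3.3 + 1/12000) = 3.299 Ω
  Rp2 = R3 ‖ R4 (parallel, both between nodes 0 and 3) = 1/(1/62 + 1/7500) = 61.49 Ω
  Rs1 = Rp1 + Rp2 (series, joined only at node 0) = 3.299 + 61.49 = 64.79 Ω
  Rp3 = R5 ‖ Rs1 (parallel, both between nodes 1 and 3) = 1/(1/2 + 1/64.79) = 1.94 Ω
R_th = 1.94 Ω
I_n = V_th/R_th = 0.002373/1.94 = 0.001223 A, and R_n = R_th = 1.94 Ω

Final answer: I_n = 0.001223 A, R_n = 1.94 Ω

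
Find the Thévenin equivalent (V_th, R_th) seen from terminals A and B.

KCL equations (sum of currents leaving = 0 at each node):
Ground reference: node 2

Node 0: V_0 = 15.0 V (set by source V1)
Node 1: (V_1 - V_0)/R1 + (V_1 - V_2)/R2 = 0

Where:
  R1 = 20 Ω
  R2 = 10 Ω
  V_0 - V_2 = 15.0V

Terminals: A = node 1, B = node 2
Step 1 — V_th is the open-circuit voltage V_A - V_B (nothing connected across the terminals).
Nodal analysis, taking node 2 as the 0 V reference.
Source V1 fixes V_0 = 15 V.
KCL at each unknown node (sum of currents leaving = 0; resistances in Ω):
  Node 1: (V_1 - 15)/20 + (V_1 - 0)/10 = 0
Collecting terms: 0.15 × V_1 = 0.75  =>  V_1 = 5 V
V_th = V_1 - V_2 = 5 - 0 = 5 V
Step 2 — R_th: zero the source — replace V1 by a short circuit (node 2 merges into node 0) — and find the resistance seen between A (node 1) and B (node 0).
Reduce the network between node 1 (A) and node 0 (B) by series/parallel combination:
  Rp1 = R1 ‖ R2 (parallel, both between nodes 0 and 1) = 1/(1/20 + 1/10) = 6.667 Ω
R_th = 6.667 Ω

Final answer: V_th = 5 V, R_th = 6.667 Ω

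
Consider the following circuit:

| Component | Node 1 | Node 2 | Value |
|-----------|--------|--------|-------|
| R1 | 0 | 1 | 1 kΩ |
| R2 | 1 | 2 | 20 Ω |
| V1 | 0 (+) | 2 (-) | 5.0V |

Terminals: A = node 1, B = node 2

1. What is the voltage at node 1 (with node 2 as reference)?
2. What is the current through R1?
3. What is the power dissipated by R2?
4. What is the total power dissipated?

Nodal analysis, taking node 2 as the 0 V reference.
Source V1 fixes V_0 = 5 V.
KCL at each unknown node (sum of currents leaving = 0; resistances in Ω):
  Node 1: (V_1 - 5)/1000 + (V_1 - 0)/20 = 0
Collecting terms: 0.051 × V_1 = 0.005  =>  V_1 = 0.09804 V
Part 1:
  Read off the nodal solution: V_1 = 0.09804 V
Part 2:
  I_R1 = (V_0 - V_1)/R1 = (5 - 0.09804)/1000 = 0.004902 A
  Magnitude: I_R1 = 0.004902 A
Part 3:
  I_R2 = (V_1 - V_2)/R2 = (0.09804 - 0)/20 = 0.004902 A
  P_R2 = I_R2² × R2 = (0.004902)² × 20 = 0.0004806 W
Part 4:
  Power in each resistor, P = (ΔV)²/R:
    P_R1 = (5 - 0.09804)²/1000 = 0.02403 W
    P_R2 = (0.09804 - 0)²/20 = 0.0004806 W
  P_total = P_R1 + P_R2 = 0.02451 W

Final answers:
1. V_1 = 0.09804 V
2. I_R1 = 0.004902 A
3. P_R2 = 0.0004806 W
4. P_total = 0.02451 W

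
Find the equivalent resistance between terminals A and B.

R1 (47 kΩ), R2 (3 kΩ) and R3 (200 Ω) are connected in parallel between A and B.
Reduce the network between node 0 (A) and node 1 (B) by series/parallel combination:
  Rp1 = R1 ‖ R2 ‖ R3 (parallel, all between nodes 0 and 1) = 1/(1/47000 + 1/3000 + 1/200) = 186.8 Ω
R_eq = 186.8 Ω

Final answer: 186.8 Ω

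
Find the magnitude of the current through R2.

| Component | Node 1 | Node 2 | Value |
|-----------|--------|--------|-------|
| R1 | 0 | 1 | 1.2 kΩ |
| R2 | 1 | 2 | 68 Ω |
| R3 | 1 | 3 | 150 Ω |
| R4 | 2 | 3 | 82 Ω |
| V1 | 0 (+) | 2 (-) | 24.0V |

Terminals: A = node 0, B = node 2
Nodal analysis, taking node 2 as the 0 V reference.
Source V1 fixes V_0 = 24 V.
KCL at each unknown node (sum of currents leaving = 0; resistances in Ω):
  Node 1: (V_1 - 24)/1200 + (V_1 - 0)/68 + (V_1 - V_3)/150 = 0
  Node 3: (V_3 - V_1)/150 + (V_3 - 0)/82 = 0
Collecting terms (coefficients in siemens):
  0.02221·V_1 - 0.006667·V_3 = 0.02
  0.01886·V_3 - 0.006667·V_1 = 0
Determinant D = (0.02221)(0.01886) - (-0.006667)(-0.006667) = 0.0003744
V_1 = [(0.02)(0.01886) - (-0.006667)(0)]/D = 1.008 V
V_3 = [(0.02221)(0) - (0.02)(-0.006667)]/D = 0.3561 V
I_R2 = (V_1 - V_2)/R2 = (1.008 - 0)/68 = 0.01482 A
|I_R2| = 0.01482 A

Final answer: |I_R2| = 0.01482 A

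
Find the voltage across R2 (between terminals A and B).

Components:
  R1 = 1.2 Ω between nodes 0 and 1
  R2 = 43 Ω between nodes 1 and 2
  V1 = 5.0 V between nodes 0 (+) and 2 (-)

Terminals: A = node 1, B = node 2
R1 and R2 are in series across V1 (node 0 → node 1 → node 2), and the output A–B is taken across R2, so this is a voltage divider.
Series current: I = V1/(R1 + R2) = 5/(1.2 + 43) = 5/44.2 = 0.1131 A
V_R2 = I × R2 = V1 × R2/(R1 + R2) = 5 × 43/44.2 = 4.864 V

Final answer: 4.864 V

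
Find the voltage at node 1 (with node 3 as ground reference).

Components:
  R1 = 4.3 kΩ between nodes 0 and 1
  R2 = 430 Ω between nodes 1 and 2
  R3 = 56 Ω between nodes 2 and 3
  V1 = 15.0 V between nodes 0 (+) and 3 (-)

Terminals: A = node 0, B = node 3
Nodal analysis, taking node 3 as the 0 V reference.
Source V1 fixes V_0 = 15 V.
KCL at each unknown node (sum of currents leaving = 0; resistances in Ω):
  Node 1: (V_1 - 15)/4300 + (V_1 - V_2)/430 = 0
  Node 2: (V_2 - V_1)/430 + (V_2 - 0)/56 = 0
Collecting terms (coefficients in siemens):
  0.002558·V_1 - 0.002326·V_2 = 0.003488
  0.02018·V_2 - 0.002326·V_1 = 0
Determinant D = (0.002558)(0.02018) - (-0.002326)(-0.002326) = 0.00004622
V_1 = [(0.003488)(0.02018) - (-0.002326)(0)]/D = 1.523 V
V_2 = [(0.002558)(0) - (0.003488)(-0.002326)]/D = 0.1755 V
The requested potential is V_1 = 1.523 V.

Final answer: V_1 = 1.523 V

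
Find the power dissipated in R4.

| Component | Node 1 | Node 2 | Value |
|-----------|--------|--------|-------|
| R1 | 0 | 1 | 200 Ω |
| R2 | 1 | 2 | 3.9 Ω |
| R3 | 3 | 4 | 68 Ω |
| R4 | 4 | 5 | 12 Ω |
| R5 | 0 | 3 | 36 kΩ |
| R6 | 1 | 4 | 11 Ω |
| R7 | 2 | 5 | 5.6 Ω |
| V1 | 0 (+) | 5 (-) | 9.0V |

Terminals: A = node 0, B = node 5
Nodal analysis, taking node 5 as the 0 V reference.
Source V1 fixes V_0 = 9 V.
KCL at each unknown node (sum of currents leaving = 0; resistances in Ω):
  Node 1: (V_1 - 9)/200 + (V_1 - V_2)/3.9 + (V_1 - V_4)/11 = 0
  Node 2: (V_2 - V_1)/3.9 + (V_2 - 0)/5.6 = 0
  Node 3: (V_3 - V_4)/68 + (V_3 - 9)/36000 = 0
  Node 4: (V_4 - V_3)/68 + (V_4 - 0)/12 + (V_4 - V_1)/11 = 0
Collecting terms (coefficients in siemens):
  0.3523·V_1 - 0.2564·V_2 - 0.09091·V_4 = 0.045
  0.435·V_2 - 0.2564·V_1 = 0
  0.01473·V_3 - 0.01471·V_4 = 0.00025
  0.1889·V_4 - 0.09091·V_1 - 0.01471·V_3 = 0
Solving these 4 simultaneous equations (Gaussian elimination) gives:
  V_1 = 0.2935 V, V_2 = 0.173 V, V_3 = 0.1712 V, V_4 = 0.1546 V
I_R4 = (V_4 - V_5)/R4 = (0.1546 - 0)/12 = 0.01288 A
P_R4 = I_R4² × R4 = (0.01288)² × 12 = 0.001991 W

Final answer: 0.001991 W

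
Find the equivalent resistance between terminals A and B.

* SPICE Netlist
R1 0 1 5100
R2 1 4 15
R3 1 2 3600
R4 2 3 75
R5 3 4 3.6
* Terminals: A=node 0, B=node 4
Reduce the network between node 0 (A) and node 4 (B) by series/parallel combination:
  Rs1 = R3 + R4 (series, joined only at node 2) = 3600 + 75 = 3675 Ω
  Rs2 = R5 + Rs1 (series, joined only at node 3) = 3.6 + 3675 = 3679 Ω
  Rp1 = R2 ‖ Rs2 (parallel, both between nodes 1 and 4) = 1/(1/15 + 1/3679) = 14.94 Ω
  Rs3 = R1 + Rp1 (series, joined only at node 1) = 5100 + 14.94 = 5115 Ω
R_eq = 5.115 kΩ

Final answer: 5.115 kΩ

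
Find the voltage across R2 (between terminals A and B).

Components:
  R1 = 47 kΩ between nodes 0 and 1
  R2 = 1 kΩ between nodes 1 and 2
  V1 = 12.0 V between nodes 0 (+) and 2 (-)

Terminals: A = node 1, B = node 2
R1 and R2 are in series across V1 (node 0 → node 1 → node 2), and the output A–B is taken across R2, so this is a voltage divider.
Series current: I = V1/(R1 + R2) = 12/(47000 + 1000) = 12/48000 = 0.00025 A
V_R2 = I × R2 = V1 × R2/(R1 + R2) = 12 × 1000/48000 = 0.25 V

Final answer: 0.25 V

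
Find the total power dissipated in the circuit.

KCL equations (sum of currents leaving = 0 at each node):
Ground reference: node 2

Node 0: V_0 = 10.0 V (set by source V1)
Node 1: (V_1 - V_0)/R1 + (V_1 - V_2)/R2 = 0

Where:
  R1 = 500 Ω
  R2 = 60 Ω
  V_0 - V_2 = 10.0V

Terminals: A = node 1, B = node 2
Nodal analysis, taking node 2 as the 0 V reference.
Source V1 fixes V_0 = 10 V.
KCL at each unknown node (sum of currents leaving = 0; resistances in Ω):
  Node 1: (V_1 - 10)/500 + (V_1 - 0)/60 = 0
Collecting terms: 0.01867 × V_1 = 0.02  =>  V_1 = 1.071 V
Power in each resistor, P = (ΔV)²/R:
  P_R1 = (10 - 1.071)²/500 = 0.1594 W
  P_R2 = (1.071 - 0)²/60 = 0.01913 W
P_total = P_R1 + P_R2 = 0.1786 W

Final answer: 0.1786 W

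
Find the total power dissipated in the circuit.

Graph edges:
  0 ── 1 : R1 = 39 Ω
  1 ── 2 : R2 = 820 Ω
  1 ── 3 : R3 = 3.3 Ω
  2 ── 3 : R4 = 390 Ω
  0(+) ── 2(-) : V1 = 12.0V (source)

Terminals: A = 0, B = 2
Nodal analysis, taking node 2 as the 0 V reference.
Source V1 fixes V_0 = 12 V.
KCL at each unknown node (sum of currents leaving = 0; resistances in Ω):
  Node 1: (V_1 - 12)/39 + (V_1 - 0)/820 + (V_1 - V_3)/3.3 = 0
  Node 3: (V_3 - V_1)/3.3 + (V_3 - 0)/390 = 0
Collecting terms (coefficients in siemens):
  0.3299·V_1 - 0.303·V_3 = 0.3077
  0.3056·V_3 - 0.303·V_1 = 0
Determinant D = (0.3299)(0.3056) - (-0.303)(-0.303) = 0.008985
V_1 = [(0.3077)(0.3056) - (-0.303)(0)]/D = 10.46 V
V_3 = [(0.3299)(0) - (0.3077)(-0.303)]/D = 10.38 V
Power in each resistor, P = (ΔV)²/R:
  P_R1 = (12 - 10.46)²/39 = 0.06045 W
  P_R2 = (10.46 - 0)²/820 = 0.1335 W
  P_R3 = (10.46 - 10.38)²/3.3 = 0.002336 W
  P_R4 = (0 - 10.38)²/390 = 0.2761 W
P_total = P_R1 + P_R2 + P_R3 + P_R4 = 0.4724 W

Final answer: 0.4724 W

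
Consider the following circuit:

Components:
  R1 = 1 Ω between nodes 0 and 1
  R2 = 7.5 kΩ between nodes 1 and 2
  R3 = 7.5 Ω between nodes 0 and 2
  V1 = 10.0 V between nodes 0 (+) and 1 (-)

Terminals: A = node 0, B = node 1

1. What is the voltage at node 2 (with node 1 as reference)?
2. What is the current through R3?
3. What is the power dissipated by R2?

Nodal analysis, taking node 1 as the 0 V reference.
Source V1 fixes V_0 = 10 V.
KCL at each unknown node (sum of currents leaving = 0; resistances in Ω):
  Node 2: (V_2 - 0)/7500 + (V_2 - 10)/7.5 = 0
Collecting terms: 0.1335 × V_2 = 1.333  =>  V_2 = 9.99 V
Part 1:
  Read off the nodal solution: V_2 = 9.99 V
Part 2:
  I_R3 = (V_0 - V_2)/R3 = (10 - 9.99)/7.5 = 0.001332 A
  Magnitude: I_R3 = 0.001332 A
Part 3:
  I_R2 = (V_1 - V_2)/R2 = (0 - 9.99)/7500 = -0.001332 A
  P_R2 = I_R2² × R2 = (-0.001332)² × 7500 = 0.01331 W

Final answers:
1. V_2 = 9.99 V
2. I_R3 = 0.001332 A
3. P_R2 = 0.01331 W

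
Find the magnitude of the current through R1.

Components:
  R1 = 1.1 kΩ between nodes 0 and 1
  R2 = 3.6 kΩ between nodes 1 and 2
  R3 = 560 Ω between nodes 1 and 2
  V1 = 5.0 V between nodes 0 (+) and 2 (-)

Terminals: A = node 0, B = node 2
Nodal analysis, taking node 2 as the 0 V reference.
Source V1 fixes V_0 = 5 V.
KCL at each unknown node (sum of currents leaving = 0; resistances in Ω):
  Node 1: (V_1 - 5)/1100 + (V_1 - 0)/3600 + (V_1 - 0)/560 = 0
Collecting terms: 0.002973 × V_1 = 0.004545  =>  V_1 = 1.529 V
I_R1 = (V_0 - V_1)/R1 = (5 - 1.529)/1100 = 0.003155 A
|I_R1| = 0.003155 A

Final answer: |I_R1| = 0.003155 A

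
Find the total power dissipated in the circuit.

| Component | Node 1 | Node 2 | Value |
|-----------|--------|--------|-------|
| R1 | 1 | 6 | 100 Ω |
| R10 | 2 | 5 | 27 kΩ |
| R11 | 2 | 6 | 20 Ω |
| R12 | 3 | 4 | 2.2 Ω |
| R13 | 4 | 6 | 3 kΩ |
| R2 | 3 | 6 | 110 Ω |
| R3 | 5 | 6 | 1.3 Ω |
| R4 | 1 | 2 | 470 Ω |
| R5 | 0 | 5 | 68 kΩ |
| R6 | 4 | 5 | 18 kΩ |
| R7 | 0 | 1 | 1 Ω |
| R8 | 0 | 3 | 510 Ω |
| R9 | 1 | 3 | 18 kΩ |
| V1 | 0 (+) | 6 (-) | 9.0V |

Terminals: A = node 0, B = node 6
Nodal analysis, taking node 6 as the 0 V reference.
Source V1 fixes V_0 = 9 V.
KCL at each unknown node (sum of currents leaving = 0; resistances in Ω):
  Node 1: (V_1 - 0)/100 + (V_1 - V_2)/470 + (V_1 - 9)/1 + (V_1 - V_3)/18000 = 0
  Node 2: (V_2 - V_1)/470 + (V_2 - V_5)/27000 + (V_2 - 0)/20 = 0
  Node 3: (V_3 - 0)/110 + (V_3 - 9)/510 + (V_3 - V_1)/18000 + (V_3 - V_4)/2.2 = 0
  Node 4: (V_4 - V_5)/18000 + (V_4 - V_3)/2.2 + (V_4 - 0)/3000 = 0
  Node 5: (V_5 - 0)/1.3 + (V_5 - 9)/68000 + (V_5 - V_4)/18000 + (V_5 - V_2)/27000 = 0
Collecting terms (coefficients in siemens):
  1.012·V_1 - 0.002128·V_2 - 0.00005556·V_3 = 9
  0.05216·V_2 - 0.002128·V_1 - 0.00003704·V_5 = 0
  0.4657·V_3 - 0.00005556·V_1 - 0.4545·V_4 = 0.01765
  0.4549·V_4 - 0.4545·V_3 - 0.00005556·V_5 = 0
  0.7693·V_5 - 0.00003704·V_2 - 0.00005556·V_4 = 0.0001324
Solving these 5 simultaneous equations (Gaussian elimination) gives:
  V_1 = 8.893 V, V_2 = 0.3627 V, V_3 = 1.578 V, V_4 = 1.577 V
  V_5 = 0.0003034 V
Power in each resistor, P = (ΔV)²/R:
  P_R1 = (8.893 - 0)²/100 = 0.7908 W
  P_R2 = (1.578 - 0)²/110 = 0.02264 W
  P_R3 = (0.0003034 - 0)²/1.3 = 0.00000007079 W
  P_R4 = (8.893 - 0.3627)²/470 = 0.1548 W
  P_R5 = (9 - 0.0003034)²/68000 = 0.001191 W
  P_R6 = (1.577 - 0.0003034)²/18000 = 0.0001381 W
  P_R7 = (9 - 8.893)²/1 = 0.01155 W
  P_R8 = (9 - 1.578)²/510 = 0.108 W
  P_R9 = (8.893 - 1.578)²/18000 = 0.002972 W
  P_R10 = (0.3627 - 0.0003034)²/27000 = 0.000004864 W
  P_R11 = (0.3627 - 0)²/20 = 0.006578 W
  P_R12 = (1.578 - 1.577)²/2.2 = 0.0000008271 W
  P_R13 = (1.577 - 0)²/3000 = 0.0008287 W
P_total = P_R1 + P_R2 + P_R3 + P_R4 + P_R5 + P_R6 + P_R7 + P_R8 + P_R9 + P_R10 + P_R11 + P_R12 + P_R13 = 1.099 W

Final answer: 1.099 W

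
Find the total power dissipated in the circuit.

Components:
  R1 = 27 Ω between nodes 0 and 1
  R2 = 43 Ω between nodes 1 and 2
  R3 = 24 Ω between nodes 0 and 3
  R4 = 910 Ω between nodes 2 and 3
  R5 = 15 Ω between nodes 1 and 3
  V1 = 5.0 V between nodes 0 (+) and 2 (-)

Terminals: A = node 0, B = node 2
Nodal analysis, taking node 2 as the 0 V reference.
Source V1 fixes V_0 = 5 V.
KCL at each unknown node (sum of currents leaving = 0; resistances in Ω):
  Node 1: (V_1 - 5)/27 + (V_1 - 0)/43 + (V_1 - V_3)/15 = 0
  Node 3: (V_3 - 5)/24 + (V_3 - 0)/910 + (V_3 - V_1)/15 = 0
Collecting terms (coefficients in siemens):
  0.127·V_1 - 0.06667·V_3 = 0.1852
  0.1094·V_3 - 0.06667·V_1 = 0.2083
Determinant D = (0.127)(0.1094) - (-0.06667)(-0.06667) = 0.009449
V_1 = [(0.1852)(0.1094) - (-0.06667)(0.2083)]/D = 3.615 V
V_3 = [(0.127)(0.2083) - (0.1852)(-0.06667)]/D = 4.106 V
Power in each resistor, P = (ΔV)²/R:
  P_R1 = (5 - 3.615)²/27 = 0.07109 W
  P_R2 = (3.615 - 0)²/43 = 0.3038 W
  P_R3 = (5 - 4.106)²/24 = 0.03332 W
  P_R4 = (0 - 4.106)²/910 = 0.01852 W
  P_R5 = (3.615 - 4.106)²/15 = 0.01609 W
P_total = P_R1 + P_R2 + P_R3 + P_R4 + P_R5 = 0.4429 W

Final answer: 0.4429 W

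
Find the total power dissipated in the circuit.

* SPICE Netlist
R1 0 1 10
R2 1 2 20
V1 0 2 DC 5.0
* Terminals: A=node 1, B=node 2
Nodal analysis, taking node 2 as the 0 V reference.
Source V1 fixes V_0 = 5 V.
KCL at each unknown node (sum of currents leaving = 0; resistances in Ω):
  Node 1: (V_1 - 5)/10 + (V_1 - 0)/20 = 0
Collecting terms: 0.15 × V_1 = 0.5  =>  V_1 = 3.333 V
Power in each resistor, P = (ΔV)²/R:
  P_R1 = (5 - 3.333)²/10 = 0.2778 W
  P_R2 = (3.333 - 0)²/20 = 0.5556 W
P_total = P_R1 + P_R2 = 0.8333 W

Final answer: 0.8333 W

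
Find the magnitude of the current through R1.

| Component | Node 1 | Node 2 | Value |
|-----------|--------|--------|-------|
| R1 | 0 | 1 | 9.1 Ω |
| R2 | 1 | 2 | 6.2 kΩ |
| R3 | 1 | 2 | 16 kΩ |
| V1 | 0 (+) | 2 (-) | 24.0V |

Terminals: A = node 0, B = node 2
Nodal analysis, taking node 2 as the 0 V reference.
Source V1 fixes V_0 = 24 V.
KCL at each unknown node (sum of currents leaving = 0; resistances in Ω):
  Node 1: (V_1 - 24)/9.1 + (V_1 - 0)/6200 + (V_1 - 0)/16000 = 0
Collecting terms: 0.1101 × V_1 = 2.637  =>  V_1 = 23.95 V
I_R1 = (V_0 - V_1)/R1 = (24 - 23.95)/9.1 = 0.00536 A
|I_R1| = 0.00536 A

Final answer: |I_R1| = 0.00536 A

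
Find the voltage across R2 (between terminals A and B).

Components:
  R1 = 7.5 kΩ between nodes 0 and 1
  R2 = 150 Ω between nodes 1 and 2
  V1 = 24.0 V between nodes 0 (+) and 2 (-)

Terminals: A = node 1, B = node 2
R1 and R2 are in series across V1 (node 0 → node 1 → node 2), and the output A–B is taken across R2, so this is a voltage divider.
Series current: I = V1/(R1 + R2) = 24/(7500 + 150) = 24/7650 = 0.003137 A
V_R2 = I × R2 = V1 × R2/(R1 + R2) = 24 × 150/7650 = 0.4706 V

Final answer: 0.4706 V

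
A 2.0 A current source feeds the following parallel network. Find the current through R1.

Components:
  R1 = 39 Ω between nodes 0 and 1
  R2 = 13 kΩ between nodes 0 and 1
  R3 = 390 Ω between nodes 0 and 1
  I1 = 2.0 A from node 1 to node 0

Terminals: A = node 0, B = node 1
All resistors sit directly between nodes 0 and 1, so they are in parallel and share one voltage V; the full source current 2 A splits among them.
1/R_par = 1/39 + 1/13000 + 1/390 = 0.02828 S  =>  R_par = 35.36 Ω
V = I × R_par = 2 × 35.36 = 70.72 V
I_R1 = V/R1 = 70.72/39 = 1.813 A

Final answer: 1.813 A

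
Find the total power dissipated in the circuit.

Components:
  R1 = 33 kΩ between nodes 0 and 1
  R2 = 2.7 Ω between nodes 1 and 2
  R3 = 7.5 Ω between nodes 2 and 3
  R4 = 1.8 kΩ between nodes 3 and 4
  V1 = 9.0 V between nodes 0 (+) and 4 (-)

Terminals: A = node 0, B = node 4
Nodal analysis, taking node 4 as the 0 V reference.
Source V1 fixes V_0 = 9 V.
KCL at each unknown node (sum of currents leaving = 0; resistances in Ω):
  Node 1: (V_1 - 9)/33000 + (V_1 - V_2)/2.7 = 0
  Node 2: (V_2 - V_1)/2.7 + (V_2 - V_3)/7.5 = 0
  Node 3: (V_3 - V_2)/7.5 + (V_3 - 0)/1800 = 0
Collecting terms (coefficients in siemens):
  0.3704·V_1 - 0.3704·V_2 = 0.0002727
  0.5037·V_2 - 0.3704·V_1 - 0.1333·V_3 = 0
  0.1339·V_3 - 0.1333·V_2 = 0
Solving these 3 simultaneous equations (Gaussian elimination) gives:
  V_1 = 0.468 V, V_2 = 0.4673 V, V_3 = 0.4654 V
Power in each resistor, P = (ΔV)²/R:
  P_R1 = (9 - 0.468)²/33000 = 0.002206 W
  P_R2 = (0.468 - 0.4673)²/2.7 = 0.0000001805 W
  P_R3 = (0.4673 - 0.4654)²/7.5 = 0.0000005013 W
  P_R4 = (0.4654 - 0)²/1800 = 0.0001203 W
P_total = P_R1 + P_R2 + P_R3 + P_R4 = 0.002327 W

Final answer: 0.002327 W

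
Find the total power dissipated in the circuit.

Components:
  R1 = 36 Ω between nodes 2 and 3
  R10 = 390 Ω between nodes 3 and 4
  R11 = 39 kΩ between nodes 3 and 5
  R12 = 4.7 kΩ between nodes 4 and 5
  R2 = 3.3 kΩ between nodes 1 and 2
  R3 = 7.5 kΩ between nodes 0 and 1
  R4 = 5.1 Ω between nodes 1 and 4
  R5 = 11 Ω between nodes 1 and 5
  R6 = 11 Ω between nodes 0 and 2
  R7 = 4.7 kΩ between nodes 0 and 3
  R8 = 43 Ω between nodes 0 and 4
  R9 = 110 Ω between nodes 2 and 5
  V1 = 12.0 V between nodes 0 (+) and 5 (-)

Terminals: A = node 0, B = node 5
Nodal analysis, taking node 5 as the 0 V reference.
Source V1 fixes V_0 = 12 V.
KCL at each unknown node (sum of currents leaving = 0; resistances in Ω):
  Node 1: (V_1 - V_2)/3300 + (V_1 - 12)/7500 + (V_1 - V_4)/5.1 + (V_1 - 0)/11 = 0
  Node 2: (V_2 - V_3)/36 + (V_2 - V_1)/3300 + (V_2 - 12)/11 + (V_2 - 0)/110 = 0
  Node 3: (V_3 - V_2)/36 + (V_3 - 12)/4700 + (V_3 - V_4)/390 + (V_3 - 0)/39000 = 0
  Node 4: (V_4 - V_1)/5.1 + (V_4 - 12)/43 + (V_4 - V_3)/390 + (V_4 - 0)/4700 = 0
Collecting terms (coefficients in siemens):
  0.2874·V_1 - 0.000303·V_2 - 0.1961·V_4 = 0.0016
  0.1281·V_2 - 0.000303·V_1 - 0.02778·V_3 = 1.091
  0.03058·V_3 - 0.02778·V_2 - 0.002564·V_4 = 0.002553
  0.2221·V_4 - 0.1961·V_1 - 0.002564·V_3 = 0.2791
Solving these 4 simultaneous equations (Gaussian elimination) gives:
  V_1 = 2.397 V, V_2 = 10.72 V, V_3 = 10.11 V, V_4 = 3.49 V
Power in each resistor, P = (ΔV)²/R:
  P_R1 = (10.72 - 10.11)²/36 = 0.0102 W
  P_R2 = (2.397 - 10.72)²/3300 = 0.02097 W
  P_R3 = (12 - 2.397)²/7500 = 0.01229 W
  P_R4 = (2.397 - 3.49)²/5.1 = 0.2339 W
  P_R5 = (2.397 - 0)²/11 = 0.5225 W
  P_R6 = (12 - 10.72)²/11 = 0.15 W
  P_R7 = (12 - 10.11)²/4700 = 0.0007603 W
  P_R8 = (12 - 3.49)²/43 = 1.684 W
  P_R9 = (10.72 - 0)²/110 = 1.044 W
  P_R10 = (10.11 - 3.49)²/390 = 0.1124 W
  P_R11 = (10.11 - 0)²/39000 = 0.002621 W
  P_R12 = (3.49 - 0)²/4700 = 0.002591 W
P_total = P_R1 + P_R2 + P_R3 + P_R4 + P_R5 + P_R6 + P_R7 + P_R8 + P_R9 + P_R10 + P_R11 + P_R12 = 3.796 W

Final answer: 3.796 W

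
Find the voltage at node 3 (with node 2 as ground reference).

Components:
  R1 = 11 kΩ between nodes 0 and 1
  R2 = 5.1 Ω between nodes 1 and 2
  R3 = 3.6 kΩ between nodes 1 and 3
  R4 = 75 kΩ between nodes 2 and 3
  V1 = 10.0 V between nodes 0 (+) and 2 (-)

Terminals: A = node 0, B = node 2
Nodal analysis, taking node 2 as the 0 V reference.
Source V1 fixes V_0 = 10 V.
KCL at each unknown node (sum of currents leaving = 0; resistances in Ω):
  Node 1: (V_1 - 10)/11000 + (V_1 - 0)/5.1 + (V_1 - V_3)/3600 = 0
  Node 3: (V_3 - V_1)/3600 + (V_3 - 0)/75000 = 0
Collecting terms (coefficients in siemens):
  0.1964·V_1 - 0.0002778·V_3 = 0.0009091
  0.0002911·V_3 - 0.0002778·V_1 = 0
Determinant D = (0.1964)(0.0002911) - (-0.0002778)(-0.0002778) = 0.00005711
V_1 = [(0.0009091)(0.0002911) - (-0.0002778)(0)]/D = 0.004634 V
V_3 = [(0.1964)(0) - (0.0009091)(-0.0002778)]/D = 0.004422 V
The requested potential is V_3 = 0.004422 V.

Final answer: V_3 = 0.004422 V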